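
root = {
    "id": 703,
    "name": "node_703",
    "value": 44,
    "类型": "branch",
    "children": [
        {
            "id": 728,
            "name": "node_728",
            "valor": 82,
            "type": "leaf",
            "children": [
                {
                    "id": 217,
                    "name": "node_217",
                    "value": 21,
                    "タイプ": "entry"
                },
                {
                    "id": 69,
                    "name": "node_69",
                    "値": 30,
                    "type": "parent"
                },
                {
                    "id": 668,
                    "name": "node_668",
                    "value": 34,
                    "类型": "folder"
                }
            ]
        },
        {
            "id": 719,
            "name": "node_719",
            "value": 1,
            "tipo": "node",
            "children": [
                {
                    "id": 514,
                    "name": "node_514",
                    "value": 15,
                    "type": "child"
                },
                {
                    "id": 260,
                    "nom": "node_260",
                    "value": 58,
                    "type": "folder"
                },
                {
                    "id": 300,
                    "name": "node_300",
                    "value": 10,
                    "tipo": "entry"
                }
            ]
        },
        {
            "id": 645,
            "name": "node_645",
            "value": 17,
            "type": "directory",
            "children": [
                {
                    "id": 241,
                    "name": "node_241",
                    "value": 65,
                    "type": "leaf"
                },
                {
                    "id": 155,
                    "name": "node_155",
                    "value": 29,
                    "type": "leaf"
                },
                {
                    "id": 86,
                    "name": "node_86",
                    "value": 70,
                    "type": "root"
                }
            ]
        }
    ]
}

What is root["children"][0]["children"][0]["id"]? 217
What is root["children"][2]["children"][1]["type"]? "leaf"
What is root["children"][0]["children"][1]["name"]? "node_69"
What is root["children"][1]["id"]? 719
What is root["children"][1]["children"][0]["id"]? 514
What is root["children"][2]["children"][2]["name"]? "node_86"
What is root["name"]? "node_703"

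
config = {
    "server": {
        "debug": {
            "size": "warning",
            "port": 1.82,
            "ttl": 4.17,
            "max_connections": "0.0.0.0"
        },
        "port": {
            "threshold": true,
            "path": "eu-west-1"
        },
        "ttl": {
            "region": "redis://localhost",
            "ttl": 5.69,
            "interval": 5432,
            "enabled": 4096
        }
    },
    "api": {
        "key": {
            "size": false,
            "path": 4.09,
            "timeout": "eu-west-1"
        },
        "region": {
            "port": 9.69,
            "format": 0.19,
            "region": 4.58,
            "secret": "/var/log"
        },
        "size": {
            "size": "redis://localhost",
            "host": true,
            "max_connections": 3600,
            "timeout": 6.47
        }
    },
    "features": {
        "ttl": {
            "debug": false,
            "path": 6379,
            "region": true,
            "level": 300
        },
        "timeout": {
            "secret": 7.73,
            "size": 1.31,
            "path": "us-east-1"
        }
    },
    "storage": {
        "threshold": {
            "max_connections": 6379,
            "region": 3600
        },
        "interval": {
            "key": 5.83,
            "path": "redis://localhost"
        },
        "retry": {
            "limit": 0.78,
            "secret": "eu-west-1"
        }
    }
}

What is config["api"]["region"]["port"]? 9.69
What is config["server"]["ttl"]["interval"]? 5432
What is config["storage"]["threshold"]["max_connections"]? 6379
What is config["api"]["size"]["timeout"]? 6.47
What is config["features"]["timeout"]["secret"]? 7.73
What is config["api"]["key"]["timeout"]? "eu-west-1"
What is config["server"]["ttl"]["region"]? "redis://localhost"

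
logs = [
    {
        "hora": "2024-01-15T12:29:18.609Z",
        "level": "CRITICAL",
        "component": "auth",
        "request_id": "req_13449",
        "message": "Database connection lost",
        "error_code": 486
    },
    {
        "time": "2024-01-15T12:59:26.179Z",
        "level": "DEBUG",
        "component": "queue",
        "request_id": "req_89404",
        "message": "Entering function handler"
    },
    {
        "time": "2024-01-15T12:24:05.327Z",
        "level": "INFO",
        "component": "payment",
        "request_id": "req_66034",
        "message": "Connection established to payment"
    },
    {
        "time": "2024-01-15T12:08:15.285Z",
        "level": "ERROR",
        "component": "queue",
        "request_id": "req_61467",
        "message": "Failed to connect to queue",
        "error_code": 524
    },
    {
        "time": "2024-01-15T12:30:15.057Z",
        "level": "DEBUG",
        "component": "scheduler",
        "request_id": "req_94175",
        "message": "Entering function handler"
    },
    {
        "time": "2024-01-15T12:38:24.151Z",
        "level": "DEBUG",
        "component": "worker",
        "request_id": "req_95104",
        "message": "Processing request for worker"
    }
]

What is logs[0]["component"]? "auth"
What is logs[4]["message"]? "Entering function handler"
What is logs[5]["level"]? "DEBUG"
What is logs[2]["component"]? "payment"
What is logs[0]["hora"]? "2024-01-15T12:29:18.609Z"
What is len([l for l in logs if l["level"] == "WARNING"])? 0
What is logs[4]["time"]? "2024-01-15T12:30:15.057Z"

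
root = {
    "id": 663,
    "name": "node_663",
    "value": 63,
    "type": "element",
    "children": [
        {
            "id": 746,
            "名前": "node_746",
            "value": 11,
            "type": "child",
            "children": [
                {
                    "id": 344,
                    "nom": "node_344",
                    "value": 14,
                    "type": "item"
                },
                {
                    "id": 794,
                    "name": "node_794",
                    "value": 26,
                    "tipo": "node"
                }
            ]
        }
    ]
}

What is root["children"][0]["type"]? "child"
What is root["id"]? 663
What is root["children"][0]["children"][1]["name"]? "node_794"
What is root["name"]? "node_663"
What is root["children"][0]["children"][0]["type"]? "item"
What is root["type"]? "element"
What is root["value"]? 63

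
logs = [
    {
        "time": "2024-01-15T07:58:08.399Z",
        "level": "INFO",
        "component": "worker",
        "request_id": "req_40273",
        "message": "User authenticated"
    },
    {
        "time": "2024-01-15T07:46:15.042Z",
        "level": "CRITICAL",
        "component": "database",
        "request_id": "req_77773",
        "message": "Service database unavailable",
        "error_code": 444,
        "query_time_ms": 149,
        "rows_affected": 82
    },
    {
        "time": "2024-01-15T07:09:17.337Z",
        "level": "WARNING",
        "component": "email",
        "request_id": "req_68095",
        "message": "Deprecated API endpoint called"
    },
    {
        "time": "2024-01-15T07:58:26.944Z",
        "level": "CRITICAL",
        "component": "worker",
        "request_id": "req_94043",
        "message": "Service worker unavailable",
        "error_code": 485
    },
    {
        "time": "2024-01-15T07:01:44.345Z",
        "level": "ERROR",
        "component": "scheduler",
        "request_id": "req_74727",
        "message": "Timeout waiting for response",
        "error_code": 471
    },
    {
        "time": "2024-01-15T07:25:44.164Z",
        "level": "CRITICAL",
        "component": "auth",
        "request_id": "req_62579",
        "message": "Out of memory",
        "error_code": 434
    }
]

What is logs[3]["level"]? "CRITICAL"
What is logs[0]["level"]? "INFO"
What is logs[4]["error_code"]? 471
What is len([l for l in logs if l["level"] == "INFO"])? 1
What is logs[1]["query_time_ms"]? 149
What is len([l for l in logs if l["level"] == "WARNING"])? 1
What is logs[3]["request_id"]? "req_94043"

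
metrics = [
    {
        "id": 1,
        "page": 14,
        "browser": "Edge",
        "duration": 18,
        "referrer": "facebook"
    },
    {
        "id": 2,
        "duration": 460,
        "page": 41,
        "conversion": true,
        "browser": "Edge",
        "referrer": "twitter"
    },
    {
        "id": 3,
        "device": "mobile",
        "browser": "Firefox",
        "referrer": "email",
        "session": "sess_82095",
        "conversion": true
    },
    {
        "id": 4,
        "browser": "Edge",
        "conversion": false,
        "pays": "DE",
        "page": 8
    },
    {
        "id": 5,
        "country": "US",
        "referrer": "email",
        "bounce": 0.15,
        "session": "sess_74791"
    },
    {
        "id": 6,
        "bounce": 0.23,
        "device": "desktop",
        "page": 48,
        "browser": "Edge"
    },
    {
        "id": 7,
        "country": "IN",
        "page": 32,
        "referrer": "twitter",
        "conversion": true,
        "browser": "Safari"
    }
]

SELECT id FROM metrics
[1, 2, 3, 4, 5, 6, 7]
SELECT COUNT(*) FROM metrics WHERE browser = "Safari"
1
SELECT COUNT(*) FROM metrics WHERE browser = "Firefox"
1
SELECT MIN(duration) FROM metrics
18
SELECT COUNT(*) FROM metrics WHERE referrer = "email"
2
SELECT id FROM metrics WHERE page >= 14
[1, 2, 6, 7]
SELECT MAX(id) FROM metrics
7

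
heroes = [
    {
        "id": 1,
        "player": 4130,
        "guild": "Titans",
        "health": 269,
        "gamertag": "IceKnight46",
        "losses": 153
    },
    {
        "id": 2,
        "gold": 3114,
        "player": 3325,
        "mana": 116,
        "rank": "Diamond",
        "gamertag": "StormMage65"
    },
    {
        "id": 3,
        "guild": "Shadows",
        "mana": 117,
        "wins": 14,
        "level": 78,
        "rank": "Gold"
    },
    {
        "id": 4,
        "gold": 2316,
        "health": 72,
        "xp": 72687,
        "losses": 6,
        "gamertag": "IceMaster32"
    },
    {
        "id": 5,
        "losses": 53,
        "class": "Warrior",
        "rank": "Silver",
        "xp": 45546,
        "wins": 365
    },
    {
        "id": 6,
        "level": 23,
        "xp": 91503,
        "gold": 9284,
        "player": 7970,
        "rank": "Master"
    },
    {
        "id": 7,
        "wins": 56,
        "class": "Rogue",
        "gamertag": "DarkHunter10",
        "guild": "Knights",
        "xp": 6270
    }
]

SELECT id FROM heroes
[1, 2, 3, 4, 5, 6, 7]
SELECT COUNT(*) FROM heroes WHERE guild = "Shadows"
1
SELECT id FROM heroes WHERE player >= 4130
[1, 6]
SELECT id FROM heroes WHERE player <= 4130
[1, 2]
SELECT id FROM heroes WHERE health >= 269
[1]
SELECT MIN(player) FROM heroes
3325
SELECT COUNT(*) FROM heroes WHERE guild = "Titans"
1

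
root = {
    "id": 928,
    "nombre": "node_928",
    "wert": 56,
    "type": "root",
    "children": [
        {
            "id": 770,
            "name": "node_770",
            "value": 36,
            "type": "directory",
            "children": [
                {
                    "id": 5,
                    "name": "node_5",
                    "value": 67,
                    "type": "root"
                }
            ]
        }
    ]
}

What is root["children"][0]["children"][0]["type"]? "root"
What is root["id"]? 928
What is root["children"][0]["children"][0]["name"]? "node_5"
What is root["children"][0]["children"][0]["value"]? 67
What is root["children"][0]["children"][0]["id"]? 5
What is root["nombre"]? "node_928"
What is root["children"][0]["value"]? 36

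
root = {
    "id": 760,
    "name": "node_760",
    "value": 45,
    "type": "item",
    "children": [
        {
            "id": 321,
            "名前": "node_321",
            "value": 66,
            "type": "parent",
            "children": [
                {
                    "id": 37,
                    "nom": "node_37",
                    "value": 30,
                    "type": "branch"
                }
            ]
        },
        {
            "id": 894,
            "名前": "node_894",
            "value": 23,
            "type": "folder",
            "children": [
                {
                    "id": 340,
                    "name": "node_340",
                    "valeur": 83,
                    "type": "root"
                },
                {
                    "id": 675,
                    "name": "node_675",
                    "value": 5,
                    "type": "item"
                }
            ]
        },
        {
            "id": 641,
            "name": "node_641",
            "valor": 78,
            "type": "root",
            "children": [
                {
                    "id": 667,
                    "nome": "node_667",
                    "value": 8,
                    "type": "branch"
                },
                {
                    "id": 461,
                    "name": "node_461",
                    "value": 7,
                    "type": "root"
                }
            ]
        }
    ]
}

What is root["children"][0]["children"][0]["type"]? "branch"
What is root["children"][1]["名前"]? "node_894"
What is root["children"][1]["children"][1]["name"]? "node_675"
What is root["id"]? 760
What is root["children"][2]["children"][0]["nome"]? "node_667"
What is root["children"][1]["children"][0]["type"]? "root"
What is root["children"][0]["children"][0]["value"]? 30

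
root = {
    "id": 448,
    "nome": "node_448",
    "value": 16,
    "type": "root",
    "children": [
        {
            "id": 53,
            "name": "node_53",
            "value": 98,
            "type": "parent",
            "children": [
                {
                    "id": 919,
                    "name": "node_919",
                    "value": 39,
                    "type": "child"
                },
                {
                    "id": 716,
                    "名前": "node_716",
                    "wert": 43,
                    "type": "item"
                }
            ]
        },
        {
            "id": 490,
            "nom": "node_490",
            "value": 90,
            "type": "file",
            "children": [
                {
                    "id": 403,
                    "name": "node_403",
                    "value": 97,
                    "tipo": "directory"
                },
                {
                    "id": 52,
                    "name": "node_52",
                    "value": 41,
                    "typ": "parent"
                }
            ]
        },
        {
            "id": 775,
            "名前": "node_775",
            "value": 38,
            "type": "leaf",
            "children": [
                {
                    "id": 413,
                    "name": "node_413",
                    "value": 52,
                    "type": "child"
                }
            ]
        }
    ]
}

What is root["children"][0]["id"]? 53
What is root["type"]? "root"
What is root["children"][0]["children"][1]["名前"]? "node_716"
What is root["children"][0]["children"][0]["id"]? 919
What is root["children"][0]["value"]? 98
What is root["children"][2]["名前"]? "node_775"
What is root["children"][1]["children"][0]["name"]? "node_403"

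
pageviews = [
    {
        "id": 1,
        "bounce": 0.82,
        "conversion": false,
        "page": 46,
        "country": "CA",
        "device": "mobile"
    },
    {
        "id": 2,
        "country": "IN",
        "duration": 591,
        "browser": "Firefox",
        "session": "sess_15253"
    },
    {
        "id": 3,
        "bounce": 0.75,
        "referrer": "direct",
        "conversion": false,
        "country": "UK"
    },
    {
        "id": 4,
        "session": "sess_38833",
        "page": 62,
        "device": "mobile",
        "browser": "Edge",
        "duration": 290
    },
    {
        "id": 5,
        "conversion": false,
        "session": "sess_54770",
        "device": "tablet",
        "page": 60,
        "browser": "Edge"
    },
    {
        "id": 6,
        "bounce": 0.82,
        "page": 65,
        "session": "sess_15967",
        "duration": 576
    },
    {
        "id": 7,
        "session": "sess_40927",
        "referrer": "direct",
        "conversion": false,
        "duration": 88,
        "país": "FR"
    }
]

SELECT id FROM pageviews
[1, 2, 3, 4, 5, 6, 7]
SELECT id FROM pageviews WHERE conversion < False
[]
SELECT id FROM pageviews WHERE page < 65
[1, 4, 5]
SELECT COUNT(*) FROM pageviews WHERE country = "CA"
1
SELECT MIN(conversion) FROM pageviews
False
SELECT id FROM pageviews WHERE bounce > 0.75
[1, 6]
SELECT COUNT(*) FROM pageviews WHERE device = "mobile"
2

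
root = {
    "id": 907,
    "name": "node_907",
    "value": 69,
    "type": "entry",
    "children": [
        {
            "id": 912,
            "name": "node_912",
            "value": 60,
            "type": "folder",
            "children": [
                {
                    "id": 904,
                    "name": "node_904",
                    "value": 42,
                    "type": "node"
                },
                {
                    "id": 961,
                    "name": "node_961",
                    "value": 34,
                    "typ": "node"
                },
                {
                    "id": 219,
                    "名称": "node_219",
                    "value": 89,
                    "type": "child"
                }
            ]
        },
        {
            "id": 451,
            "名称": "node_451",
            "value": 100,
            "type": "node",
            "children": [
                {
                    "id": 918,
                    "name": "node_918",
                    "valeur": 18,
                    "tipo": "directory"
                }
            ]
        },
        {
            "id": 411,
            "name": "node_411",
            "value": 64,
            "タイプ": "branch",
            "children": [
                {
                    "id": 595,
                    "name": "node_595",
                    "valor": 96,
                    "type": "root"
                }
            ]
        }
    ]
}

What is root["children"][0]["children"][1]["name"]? "node_961"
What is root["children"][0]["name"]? "node_912"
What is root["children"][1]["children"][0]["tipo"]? "directory"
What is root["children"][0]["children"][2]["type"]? "child"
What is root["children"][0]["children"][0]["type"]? "node"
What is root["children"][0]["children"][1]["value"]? 34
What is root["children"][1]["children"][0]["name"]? "node_918"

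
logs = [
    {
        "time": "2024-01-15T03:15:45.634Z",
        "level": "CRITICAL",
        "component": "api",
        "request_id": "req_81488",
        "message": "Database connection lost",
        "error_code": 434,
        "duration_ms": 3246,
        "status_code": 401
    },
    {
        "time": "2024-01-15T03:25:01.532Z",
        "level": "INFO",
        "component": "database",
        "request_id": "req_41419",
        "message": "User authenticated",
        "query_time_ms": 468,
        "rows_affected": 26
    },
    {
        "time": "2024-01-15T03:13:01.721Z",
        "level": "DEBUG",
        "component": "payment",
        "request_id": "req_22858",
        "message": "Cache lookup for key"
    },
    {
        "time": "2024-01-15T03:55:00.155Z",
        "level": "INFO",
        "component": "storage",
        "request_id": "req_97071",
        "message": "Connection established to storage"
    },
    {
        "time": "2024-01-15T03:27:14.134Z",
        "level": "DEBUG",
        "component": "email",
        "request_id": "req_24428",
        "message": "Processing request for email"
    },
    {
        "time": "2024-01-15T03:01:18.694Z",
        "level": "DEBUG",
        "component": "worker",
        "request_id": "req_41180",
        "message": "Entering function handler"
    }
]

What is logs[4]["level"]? "DEBUG"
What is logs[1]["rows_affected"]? 26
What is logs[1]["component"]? "database"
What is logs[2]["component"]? "payment"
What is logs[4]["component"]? "email"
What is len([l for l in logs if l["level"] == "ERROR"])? 0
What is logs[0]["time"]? "2024-01-15T03:15:45.634Z"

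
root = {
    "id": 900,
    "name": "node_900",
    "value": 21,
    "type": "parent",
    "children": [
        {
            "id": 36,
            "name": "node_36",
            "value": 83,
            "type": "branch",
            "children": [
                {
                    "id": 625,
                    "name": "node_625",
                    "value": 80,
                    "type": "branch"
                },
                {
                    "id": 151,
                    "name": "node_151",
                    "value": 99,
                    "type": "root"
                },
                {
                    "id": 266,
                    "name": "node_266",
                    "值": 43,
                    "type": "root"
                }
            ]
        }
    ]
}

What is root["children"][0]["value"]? 83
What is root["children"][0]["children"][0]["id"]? 625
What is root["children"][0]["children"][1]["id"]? 151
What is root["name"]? "node_900"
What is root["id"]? 900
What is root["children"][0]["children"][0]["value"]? 80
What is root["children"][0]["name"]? "node_36"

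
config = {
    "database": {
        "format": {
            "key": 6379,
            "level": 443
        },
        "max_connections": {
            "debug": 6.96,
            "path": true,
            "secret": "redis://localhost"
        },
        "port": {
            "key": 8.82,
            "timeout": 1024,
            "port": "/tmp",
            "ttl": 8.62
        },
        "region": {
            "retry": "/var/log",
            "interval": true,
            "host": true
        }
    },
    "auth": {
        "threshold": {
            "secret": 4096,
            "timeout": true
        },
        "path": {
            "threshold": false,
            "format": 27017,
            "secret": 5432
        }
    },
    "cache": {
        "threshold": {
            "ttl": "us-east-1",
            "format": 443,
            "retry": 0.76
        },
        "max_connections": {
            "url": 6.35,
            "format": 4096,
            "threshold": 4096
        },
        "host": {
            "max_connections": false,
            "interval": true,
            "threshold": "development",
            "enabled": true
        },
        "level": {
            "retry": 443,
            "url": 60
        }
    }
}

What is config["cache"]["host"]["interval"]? True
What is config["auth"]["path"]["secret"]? 5432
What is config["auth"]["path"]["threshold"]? False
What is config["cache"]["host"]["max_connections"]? False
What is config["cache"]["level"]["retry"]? 443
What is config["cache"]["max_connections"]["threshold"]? 4096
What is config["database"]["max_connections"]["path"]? True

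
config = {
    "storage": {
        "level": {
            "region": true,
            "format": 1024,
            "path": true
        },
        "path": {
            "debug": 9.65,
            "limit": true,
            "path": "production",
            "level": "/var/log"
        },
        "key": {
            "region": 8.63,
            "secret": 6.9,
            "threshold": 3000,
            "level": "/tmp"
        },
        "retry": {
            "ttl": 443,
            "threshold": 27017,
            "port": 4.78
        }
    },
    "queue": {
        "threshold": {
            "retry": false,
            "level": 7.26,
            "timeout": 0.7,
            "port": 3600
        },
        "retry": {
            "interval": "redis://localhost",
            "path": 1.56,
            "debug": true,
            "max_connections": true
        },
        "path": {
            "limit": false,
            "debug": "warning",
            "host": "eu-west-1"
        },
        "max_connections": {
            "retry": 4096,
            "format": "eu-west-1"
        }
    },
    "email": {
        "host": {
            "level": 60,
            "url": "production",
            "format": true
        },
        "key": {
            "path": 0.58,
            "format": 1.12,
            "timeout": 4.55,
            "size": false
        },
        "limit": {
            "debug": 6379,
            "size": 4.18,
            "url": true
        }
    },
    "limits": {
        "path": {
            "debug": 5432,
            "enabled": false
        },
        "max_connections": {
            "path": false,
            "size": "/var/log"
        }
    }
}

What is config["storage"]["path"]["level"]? "/var/log"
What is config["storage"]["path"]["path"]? "production"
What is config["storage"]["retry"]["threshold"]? 27017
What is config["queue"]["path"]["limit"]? False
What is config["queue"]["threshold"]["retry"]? False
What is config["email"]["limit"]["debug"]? 6379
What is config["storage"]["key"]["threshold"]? 3000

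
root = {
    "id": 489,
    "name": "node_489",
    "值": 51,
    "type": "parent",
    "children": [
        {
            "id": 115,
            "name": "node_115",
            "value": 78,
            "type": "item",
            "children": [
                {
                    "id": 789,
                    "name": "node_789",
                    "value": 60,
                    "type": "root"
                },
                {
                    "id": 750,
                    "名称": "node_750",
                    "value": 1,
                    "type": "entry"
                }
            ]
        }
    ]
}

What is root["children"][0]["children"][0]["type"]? "root"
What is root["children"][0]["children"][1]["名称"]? "node_750"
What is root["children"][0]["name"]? "node_115"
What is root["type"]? "parent"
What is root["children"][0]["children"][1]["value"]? 1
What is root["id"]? 489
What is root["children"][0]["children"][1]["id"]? 750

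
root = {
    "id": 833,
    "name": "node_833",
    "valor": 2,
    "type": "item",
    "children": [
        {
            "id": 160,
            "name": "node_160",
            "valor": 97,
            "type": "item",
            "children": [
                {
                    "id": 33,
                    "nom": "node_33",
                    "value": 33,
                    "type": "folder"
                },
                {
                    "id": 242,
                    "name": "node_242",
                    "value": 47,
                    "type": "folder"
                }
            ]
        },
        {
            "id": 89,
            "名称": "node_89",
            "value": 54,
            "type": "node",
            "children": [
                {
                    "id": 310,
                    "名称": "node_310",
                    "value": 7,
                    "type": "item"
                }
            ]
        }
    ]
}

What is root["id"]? 833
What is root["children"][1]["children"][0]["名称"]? "node_310"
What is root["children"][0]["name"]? "node_160"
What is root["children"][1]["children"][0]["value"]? 7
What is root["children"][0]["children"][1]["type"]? "folder"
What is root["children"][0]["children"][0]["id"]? 33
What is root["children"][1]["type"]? "node"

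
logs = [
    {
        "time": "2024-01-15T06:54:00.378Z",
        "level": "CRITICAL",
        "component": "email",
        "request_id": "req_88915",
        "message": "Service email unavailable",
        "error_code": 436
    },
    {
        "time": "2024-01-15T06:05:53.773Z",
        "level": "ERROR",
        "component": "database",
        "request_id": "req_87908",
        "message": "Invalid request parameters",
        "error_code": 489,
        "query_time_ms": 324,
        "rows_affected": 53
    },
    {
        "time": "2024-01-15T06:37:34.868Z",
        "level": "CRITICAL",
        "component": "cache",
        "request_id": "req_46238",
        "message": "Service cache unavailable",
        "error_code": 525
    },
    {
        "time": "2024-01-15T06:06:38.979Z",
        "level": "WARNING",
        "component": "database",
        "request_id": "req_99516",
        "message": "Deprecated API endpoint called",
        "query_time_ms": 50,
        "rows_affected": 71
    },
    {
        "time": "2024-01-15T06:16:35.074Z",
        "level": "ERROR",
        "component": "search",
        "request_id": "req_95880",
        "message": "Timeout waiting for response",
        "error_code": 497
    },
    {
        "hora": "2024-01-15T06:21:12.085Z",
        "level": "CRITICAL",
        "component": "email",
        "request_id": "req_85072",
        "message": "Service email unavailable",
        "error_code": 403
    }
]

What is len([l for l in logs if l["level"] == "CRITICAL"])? 3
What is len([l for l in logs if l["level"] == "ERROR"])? 2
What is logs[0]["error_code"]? 436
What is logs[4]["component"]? "search"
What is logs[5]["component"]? "email"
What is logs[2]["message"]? "Service cache unavailable"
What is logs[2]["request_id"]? "req_46238"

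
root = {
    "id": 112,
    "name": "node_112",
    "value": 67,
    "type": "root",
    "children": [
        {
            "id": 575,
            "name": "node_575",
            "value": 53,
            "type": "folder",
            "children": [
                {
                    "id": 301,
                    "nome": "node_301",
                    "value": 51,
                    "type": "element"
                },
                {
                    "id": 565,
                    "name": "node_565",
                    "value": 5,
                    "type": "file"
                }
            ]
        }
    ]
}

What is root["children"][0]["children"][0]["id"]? 301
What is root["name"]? "node_112"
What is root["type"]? "root"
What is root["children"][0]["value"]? 53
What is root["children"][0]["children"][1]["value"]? 5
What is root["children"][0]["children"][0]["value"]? 51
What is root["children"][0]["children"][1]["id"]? 565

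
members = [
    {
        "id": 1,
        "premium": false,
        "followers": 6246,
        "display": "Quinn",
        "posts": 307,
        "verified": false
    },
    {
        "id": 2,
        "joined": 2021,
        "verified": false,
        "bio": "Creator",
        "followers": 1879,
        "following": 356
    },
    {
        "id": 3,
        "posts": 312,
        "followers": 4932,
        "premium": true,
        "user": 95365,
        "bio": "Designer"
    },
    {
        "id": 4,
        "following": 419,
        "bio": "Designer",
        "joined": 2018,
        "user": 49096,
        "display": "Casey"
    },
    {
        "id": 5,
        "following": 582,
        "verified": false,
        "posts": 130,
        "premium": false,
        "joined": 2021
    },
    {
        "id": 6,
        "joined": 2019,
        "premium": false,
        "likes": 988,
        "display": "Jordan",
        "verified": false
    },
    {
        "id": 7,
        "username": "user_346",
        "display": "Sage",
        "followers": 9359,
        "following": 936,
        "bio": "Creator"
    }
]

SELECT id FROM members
[1, 2, 3, 4, 5, 6, 7]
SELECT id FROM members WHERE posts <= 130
[5]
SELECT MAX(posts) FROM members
312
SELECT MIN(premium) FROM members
False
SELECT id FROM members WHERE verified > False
[]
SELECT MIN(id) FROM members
1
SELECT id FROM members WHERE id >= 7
[7]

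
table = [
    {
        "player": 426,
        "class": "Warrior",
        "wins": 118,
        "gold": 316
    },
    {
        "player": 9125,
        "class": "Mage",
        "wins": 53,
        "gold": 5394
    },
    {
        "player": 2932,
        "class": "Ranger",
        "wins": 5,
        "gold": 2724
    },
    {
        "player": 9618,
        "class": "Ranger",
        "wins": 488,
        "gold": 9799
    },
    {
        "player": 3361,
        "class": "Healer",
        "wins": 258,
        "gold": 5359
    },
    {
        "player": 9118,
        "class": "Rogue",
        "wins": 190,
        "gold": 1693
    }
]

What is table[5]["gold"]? 1693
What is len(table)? 6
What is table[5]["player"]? 9118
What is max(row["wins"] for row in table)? 488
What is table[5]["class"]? "Rogue"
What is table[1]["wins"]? 53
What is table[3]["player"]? 9618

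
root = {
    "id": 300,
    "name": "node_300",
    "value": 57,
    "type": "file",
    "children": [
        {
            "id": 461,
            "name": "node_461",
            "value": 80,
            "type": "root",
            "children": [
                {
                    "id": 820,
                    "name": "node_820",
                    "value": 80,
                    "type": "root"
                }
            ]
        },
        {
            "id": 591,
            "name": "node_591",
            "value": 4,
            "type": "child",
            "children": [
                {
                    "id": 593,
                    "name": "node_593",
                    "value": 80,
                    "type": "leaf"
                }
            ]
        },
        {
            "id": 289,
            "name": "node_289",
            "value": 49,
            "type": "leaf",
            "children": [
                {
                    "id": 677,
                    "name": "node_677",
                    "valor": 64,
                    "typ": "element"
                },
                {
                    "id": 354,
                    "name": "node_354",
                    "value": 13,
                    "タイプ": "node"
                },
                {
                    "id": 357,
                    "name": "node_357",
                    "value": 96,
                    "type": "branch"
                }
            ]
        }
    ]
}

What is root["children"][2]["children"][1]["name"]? "node_354"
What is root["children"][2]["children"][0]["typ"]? "element"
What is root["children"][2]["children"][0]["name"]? "node_677"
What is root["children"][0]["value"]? 80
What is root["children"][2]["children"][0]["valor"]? 64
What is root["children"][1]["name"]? "node_591"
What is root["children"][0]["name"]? "node_461"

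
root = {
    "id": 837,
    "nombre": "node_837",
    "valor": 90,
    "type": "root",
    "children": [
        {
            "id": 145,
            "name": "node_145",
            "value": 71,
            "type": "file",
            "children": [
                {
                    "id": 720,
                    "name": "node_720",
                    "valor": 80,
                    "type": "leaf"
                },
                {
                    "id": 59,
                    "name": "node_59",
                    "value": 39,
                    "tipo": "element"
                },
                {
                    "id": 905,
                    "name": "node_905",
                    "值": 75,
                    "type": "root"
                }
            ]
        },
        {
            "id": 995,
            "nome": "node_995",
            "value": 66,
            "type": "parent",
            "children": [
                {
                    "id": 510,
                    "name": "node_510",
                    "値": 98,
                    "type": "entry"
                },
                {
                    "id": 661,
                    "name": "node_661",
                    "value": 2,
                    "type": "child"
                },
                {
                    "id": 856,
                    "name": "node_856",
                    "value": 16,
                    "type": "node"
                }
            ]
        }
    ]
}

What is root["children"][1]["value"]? 66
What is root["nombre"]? "node_837"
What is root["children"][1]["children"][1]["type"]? "child"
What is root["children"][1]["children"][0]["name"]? "node_510"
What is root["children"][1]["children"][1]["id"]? 661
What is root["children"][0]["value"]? 71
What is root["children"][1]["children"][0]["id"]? 510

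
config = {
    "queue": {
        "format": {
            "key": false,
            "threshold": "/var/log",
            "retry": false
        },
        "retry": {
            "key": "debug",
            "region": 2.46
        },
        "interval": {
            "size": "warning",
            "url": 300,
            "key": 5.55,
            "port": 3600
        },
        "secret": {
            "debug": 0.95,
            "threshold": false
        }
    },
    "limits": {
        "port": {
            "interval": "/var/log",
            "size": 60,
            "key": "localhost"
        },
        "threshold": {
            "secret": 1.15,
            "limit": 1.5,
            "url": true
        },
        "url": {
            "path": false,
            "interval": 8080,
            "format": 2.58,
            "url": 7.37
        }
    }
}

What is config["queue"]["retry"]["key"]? "debug"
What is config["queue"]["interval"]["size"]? "warning"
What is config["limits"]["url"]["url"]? 7.37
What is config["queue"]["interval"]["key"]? 5.55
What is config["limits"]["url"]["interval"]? 8080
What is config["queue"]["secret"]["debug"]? 0.95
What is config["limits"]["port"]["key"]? "localhost"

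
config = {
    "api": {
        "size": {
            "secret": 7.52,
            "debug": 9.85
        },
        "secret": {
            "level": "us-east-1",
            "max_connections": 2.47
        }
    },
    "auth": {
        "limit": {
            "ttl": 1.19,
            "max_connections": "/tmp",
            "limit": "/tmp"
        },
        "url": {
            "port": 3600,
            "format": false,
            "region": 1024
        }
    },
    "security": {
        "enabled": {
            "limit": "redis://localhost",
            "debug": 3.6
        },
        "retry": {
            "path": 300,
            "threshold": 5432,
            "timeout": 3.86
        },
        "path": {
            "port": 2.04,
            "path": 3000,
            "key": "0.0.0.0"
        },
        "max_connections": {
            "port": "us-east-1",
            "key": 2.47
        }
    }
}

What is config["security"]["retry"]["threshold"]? 5432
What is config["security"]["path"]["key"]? "0.0.0.0"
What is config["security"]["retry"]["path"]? 300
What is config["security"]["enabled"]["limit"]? "redis://localhost"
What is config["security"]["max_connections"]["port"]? "us-east-1"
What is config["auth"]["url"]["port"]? 3600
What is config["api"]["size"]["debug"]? 9.85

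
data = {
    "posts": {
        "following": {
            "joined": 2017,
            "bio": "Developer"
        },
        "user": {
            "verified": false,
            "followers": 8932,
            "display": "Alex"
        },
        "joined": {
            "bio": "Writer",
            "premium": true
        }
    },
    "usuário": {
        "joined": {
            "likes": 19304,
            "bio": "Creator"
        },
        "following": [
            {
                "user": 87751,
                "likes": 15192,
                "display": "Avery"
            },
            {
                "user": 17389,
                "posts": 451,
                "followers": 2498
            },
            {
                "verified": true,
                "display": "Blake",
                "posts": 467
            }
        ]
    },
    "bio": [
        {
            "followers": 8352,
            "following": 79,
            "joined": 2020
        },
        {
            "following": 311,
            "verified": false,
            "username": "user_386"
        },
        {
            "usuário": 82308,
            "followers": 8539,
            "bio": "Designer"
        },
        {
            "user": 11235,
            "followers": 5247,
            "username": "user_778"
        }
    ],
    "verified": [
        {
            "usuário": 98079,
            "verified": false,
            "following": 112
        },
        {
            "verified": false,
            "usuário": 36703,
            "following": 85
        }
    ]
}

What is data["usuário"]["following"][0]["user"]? 87751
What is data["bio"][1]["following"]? 311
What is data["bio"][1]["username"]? "user_386"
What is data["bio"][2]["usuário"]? 82308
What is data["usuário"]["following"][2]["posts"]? 467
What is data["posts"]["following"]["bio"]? "Developer"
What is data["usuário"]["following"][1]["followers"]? 2498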